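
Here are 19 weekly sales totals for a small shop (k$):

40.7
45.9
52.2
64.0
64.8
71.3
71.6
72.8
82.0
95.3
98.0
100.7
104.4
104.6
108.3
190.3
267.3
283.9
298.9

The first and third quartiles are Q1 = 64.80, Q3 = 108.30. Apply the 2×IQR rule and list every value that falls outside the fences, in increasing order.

267.3, 283.9, 298.9

IQR = Q3 − Q1 = 108.30 − 64.80 = 43.50.
Lower fence = Q1 − 2·IQR = 64.80 − 87.00 = -22.20.
Upper fence = Q3 + 2·IQR = 108.30 + 87.00 = 195.30.
267.3 > 195.30 → outlier.
283.9 > 195.30 → outlier.
298.9 > 195.30 → outlier.
All remaining values lie within [-22.20, 195.30].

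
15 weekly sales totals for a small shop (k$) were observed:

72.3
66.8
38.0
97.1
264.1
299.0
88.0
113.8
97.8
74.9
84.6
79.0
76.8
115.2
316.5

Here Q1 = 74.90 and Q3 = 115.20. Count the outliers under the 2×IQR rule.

IQR = 40.30; fences at 74.90 − 80.60 = -5.70 and 115.20 + 80.60 = 195.80.
Outside the cutoffs: 264.1, 299.0, 316.5.

3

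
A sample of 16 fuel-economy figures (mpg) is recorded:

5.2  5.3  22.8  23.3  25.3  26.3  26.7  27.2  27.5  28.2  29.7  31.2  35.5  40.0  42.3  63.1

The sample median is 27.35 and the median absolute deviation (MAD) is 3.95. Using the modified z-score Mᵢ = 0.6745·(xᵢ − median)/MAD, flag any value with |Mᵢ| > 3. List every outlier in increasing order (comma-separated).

5.2, 5.3, 63.1

|Mᵢ| > 3 ⇔ |xᵢ − 27.35| > 3·3.95/0.6745 = 17.57.
So outliers lie outside [9.78, 44.92].
5.2: M = -3.78 → outlier.
5.3: M = -3.77 → outlier.
63.1: M = 6.10 → outlier.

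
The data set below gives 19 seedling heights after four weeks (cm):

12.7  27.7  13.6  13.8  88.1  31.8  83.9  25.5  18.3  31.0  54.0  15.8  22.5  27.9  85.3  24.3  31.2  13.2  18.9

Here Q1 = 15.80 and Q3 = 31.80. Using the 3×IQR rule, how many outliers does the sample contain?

IQR = 16.00; fences at 15.80 − 48.00 = -32.20 and 31.80 + 48.00 = 79.80.
Outside the cutoffs: 83.9, 85.3, 88.1.

3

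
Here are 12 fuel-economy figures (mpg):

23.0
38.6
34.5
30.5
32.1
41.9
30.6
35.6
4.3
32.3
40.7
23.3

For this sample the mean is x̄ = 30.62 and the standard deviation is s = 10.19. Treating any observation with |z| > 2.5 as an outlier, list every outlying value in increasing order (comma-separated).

4.3

Cutoffs at x̄ ± 2.5s: 30.62 ± 2.5·10.19 = [5.145, 56.095].
4.3: z = -2.58, |z| > 2.5 → outlier.
Every other value lies within [5.145, 56.095].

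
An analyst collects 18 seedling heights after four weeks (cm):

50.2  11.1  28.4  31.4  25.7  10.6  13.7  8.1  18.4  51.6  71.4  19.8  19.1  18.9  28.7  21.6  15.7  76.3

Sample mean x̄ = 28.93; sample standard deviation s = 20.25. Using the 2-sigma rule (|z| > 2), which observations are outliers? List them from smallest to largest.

Cutoffs at x̄ ± 2s: 28.93 ± 2·20.25 = [-11.57, 69.43].
71.4: z = 2.10, |z| > 2 → outlier.
76.3: z = 2.34, |z| > 2 → outlier.
Every other value lies within [-11.57, 69.43].

71.4, 76.3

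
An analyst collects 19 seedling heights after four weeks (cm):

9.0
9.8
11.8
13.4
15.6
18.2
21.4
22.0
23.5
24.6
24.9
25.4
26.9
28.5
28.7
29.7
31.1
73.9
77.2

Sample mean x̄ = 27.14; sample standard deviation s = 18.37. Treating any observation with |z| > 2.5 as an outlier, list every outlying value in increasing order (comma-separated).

73.9, 77.2

Cutoffs at x̄ ± 2.5s: 27.14 ± 2.5·18.37 = [-18.785, 73.065].
73.9: z = 2.55, |z| > 2.5 → outlier.
77.2: z = 2.73, |z| > 2.5 → outlier.
Every other value lies within [-18.785, 73.065].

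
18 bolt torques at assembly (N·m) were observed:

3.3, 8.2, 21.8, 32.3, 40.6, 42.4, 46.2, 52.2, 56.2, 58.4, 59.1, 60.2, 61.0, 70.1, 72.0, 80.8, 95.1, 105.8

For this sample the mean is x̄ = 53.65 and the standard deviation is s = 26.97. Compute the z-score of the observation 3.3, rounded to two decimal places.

-1.87

z = (3.3 − 53.65) / 26.97 = -1.87.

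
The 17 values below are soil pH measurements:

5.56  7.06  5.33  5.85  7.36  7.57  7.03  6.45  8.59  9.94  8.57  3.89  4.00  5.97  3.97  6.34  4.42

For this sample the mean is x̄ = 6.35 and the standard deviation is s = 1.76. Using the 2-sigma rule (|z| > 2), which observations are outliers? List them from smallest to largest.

Cutoffs at x̄ ± 2s: 6.35 ± 2·1.76 = [2.83, 9.87].
9.94: z = 2.04, |z| > 2 → outlier.
Every other value lies within [2.83, 9.87].

9.94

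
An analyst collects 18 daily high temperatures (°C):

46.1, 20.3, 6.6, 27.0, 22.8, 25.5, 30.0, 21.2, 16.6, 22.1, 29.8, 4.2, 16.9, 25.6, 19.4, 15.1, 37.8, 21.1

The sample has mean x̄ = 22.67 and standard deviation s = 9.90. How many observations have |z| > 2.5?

Cutoffs: x̄ ± 2.5s = [-2.08, 47.42].
Every value lies within the cutoffs.

0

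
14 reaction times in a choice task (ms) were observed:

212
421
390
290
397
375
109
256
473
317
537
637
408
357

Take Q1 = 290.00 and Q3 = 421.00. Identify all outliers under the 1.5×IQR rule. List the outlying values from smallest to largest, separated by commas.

IQR = Q3 − Q1 = 421.00 − 290.00 = 131.00.
Lower fence = Q1 − 1.5·IQR = 290.00 − 196.50 = 93.50.
Upper fence = Q3 + 1.5·IQR = 421.00 + 196.50 = 617.50.
637 > 617.50 → outlier.
All remaining values lie within [93.50, 617.50].

637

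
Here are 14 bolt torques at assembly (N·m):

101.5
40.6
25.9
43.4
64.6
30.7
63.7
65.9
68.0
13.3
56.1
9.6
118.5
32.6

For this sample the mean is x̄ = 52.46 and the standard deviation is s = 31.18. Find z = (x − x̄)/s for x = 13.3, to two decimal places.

-1.26

z = (13.3 − 52.46) / 31.18 = -1.26.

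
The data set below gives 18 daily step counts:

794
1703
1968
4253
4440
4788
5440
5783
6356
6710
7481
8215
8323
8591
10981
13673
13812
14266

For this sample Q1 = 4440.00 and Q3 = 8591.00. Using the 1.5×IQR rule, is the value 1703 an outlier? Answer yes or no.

IQR = Q3 − Q1 = 8591.00 − 4440.00 = 4151.00.
Lower fence = Q1 − 1.5·IQR = 4440.00 − 6226.50 = -1786.50.
Upper fence = Q3 + 1.5·IQR = 8591.00 + 6226.50 = 14817.50.
1703 lies within [-1786.50, 14817.50].

no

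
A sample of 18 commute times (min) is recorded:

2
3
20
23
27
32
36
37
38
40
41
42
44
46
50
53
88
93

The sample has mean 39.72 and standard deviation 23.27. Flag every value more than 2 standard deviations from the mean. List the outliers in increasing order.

88, 93

Cutoffs at x̄ ± 2s: 39.72 ± 2·23.27 = [-6.82, 86.26].
88: z = 2.07, |z| > 2 → outlier.
93: z = 2.29, |z| > 2 → outlier.
Every other value lies within [-6.82, 86.26].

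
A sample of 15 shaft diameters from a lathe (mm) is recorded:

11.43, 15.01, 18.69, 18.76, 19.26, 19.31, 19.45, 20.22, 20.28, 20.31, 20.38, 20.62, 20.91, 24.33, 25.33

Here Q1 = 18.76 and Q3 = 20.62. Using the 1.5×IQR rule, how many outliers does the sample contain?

IQR = 1.86; fences at 18.76 − 2.79 = 15.97 and 20.62 + 2.79 = 23.41.
Outside the cutoffs: 11.43, 15.01, 24.33, 25.33.

4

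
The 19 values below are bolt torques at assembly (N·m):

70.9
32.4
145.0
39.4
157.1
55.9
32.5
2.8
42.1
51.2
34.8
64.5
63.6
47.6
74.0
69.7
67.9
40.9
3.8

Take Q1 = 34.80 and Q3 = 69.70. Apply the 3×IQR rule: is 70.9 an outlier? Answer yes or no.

IQR = Q3 − Q1 = 69.70 − 34.80 = 34.90.
Lower fence = Q1 − 3·IQR = 34.80 − 104.70 = -69.90.
Upper fence = Q3 + 3·IQR = 69.70 + 104.70 = 174.40.
70.9 lies within [-69.90, 174.40].

no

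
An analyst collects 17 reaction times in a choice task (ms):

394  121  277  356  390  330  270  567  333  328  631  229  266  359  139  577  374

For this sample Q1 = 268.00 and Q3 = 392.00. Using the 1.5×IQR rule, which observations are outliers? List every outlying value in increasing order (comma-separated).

631

IQR = Q3 − Q1 = 392.00 − 268.00 = 124.00.
Lower fence = Q1 − 1.5·IQR = 268.00 − 186.00 = 82.00.
Upper fence = Q3 + 1.5·IQR = 392.00 + 186.00 = 578.00.
631 > 578.00 → outlier.
All remaining values lie within [82.00, 578.00].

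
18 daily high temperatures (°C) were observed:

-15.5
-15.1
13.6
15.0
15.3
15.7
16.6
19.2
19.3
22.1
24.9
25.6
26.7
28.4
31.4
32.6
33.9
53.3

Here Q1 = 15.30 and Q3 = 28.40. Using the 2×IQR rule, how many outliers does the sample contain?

IQR = 13.10; fences at 15.30 − 26.20 = -10.90 and 28.40 + 26.20 = 54.60.
Outside the cutoffs: -15.5, -15.1.

2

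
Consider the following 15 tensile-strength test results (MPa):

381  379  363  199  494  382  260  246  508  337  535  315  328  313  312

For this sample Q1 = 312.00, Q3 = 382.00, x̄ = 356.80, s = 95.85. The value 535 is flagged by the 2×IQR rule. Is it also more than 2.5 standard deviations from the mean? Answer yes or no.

z = (535 − 356.80) / 95.85 = 1.86.
|z| = 1.86 ≤ 2.5.

no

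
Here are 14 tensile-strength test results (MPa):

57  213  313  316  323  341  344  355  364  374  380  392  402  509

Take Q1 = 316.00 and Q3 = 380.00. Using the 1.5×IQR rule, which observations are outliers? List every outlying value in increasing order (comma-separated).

IQR = Q3 − Q1 = 380.00 − 316.00 = 64.00.
Lower fence = Q1 − 1.5·IQR = 316.00 − 96.00 = 220.00.
Upper fence = Q3 + 1.5·IQR = 380.00 + 96.00 = 476.00.
57 < 220.00 → outlier.
213 < 220.00 → outlier.
509 > 476.00 → outlier.
All remaining values lie within [220.00, 476.00].

57, 213, 509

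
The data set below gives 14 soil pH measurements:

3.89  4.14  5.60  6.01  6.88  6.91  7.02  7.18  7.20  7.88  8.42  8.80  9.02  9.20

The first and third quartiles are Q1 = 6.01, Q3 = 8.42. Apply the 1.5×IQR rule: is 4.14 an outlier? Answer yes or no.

no

IQR = Q3 − Q1 = 8.42 − 6.01 = 2.41.
Lower fence = Q1 − 1.5·IQR = 6.01 − 3.615 = 2.395.
Upper fence = Q3 + 1.5·IQR = 8.42 + 3.615 = 12.035.
4.14 lies within [2.395, 12.035].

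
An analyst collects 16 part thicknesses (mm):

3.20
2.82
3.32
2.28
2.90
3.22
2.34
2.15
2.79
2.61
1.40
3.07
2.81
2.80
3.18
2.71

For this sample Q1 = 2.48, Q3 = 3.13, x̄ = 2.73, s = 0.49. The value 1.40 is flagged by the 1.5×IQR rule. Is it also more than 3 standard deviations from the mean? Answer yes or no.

z = (1.40 − 2.73) / 0.49 = -2.71.
|z| = 2.71 ≤ 3.

no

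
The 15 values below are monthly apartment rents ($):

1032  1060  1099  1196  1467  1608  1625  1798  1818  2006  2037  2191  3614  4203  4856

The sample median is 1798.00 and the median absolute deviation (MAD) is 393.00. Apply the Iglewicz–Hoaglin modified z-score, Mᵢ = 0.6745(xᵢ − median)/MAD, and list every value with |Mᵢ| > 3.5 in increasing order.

4203, 4856

|Mᵢ| > 3.5 ⇔ |xᵢ − 1798.00| > 3.5·393.00/0.6745 = 2039.29.
So outliers lie outside [-241.29, 3837.29].
4203: M = 4.13 → outlier.
4856: M = 5.25 → outlier.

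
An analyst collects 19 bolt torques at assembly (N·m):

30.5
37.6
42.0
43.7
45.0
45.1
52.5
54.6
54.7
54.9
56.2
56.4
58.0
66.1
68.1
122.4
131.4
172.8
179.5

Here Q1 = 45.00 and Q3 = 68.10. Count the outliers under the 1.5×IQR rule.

IQR = 23.10; fences at 45.00 − 34.65 = 10.35 and 68.10 + 34.65 = 102.75.
Outside the cutoffs: 122.4, 131.4, 172.8, 179.5.

4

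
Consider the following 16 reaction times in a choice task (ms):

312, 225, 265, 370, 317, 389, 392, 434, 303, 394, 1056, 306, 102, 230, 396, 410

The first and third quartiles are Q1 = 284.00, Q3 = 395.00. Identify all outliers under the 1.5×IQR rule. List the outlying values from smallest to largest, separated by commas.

IQR = Q3 − Q1 = 395.00 − 284.00 = 111.00.
Lower fence = Q1 − 1.5·IQR = 284.00 − 166.50 = 117.50.
Upper fence = Q3 + 1.5·IQR = 395.00 + 166.50 = 561.50.
102 < 117.50 → outlier.
1056 > 561.50 → outlier.
All remaining values lie within [117.50, 561.50].

102, 1056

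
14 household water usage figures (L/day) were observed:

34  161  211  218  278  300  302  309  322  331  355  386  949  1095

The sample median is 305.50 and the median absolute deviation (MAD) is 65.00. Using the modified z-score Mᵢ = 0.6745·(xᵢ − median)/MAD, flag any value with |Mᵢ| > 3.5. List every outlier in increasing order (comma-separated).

949, 1095

|Mᵢ| > 3.5 ⇔ |xᵢ − 305.50| > 3.5·65.00/0.6745 = 337.29.
So outliers lie outside [-31.79, 642.79].
949: M = 6.68 → outlier.
1095: M = 8.19 → outlier.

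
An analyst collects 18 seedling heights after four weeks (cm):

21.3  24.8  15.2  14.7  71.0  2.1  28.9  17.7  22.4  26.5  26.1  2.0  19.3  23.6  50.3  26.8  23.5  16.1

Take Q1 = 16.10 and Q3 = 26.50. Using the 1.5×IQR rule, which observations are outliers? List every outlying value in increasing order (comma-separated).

IQR = Q3 − Q1 = 26.50 − 16.10 = 10.40.
Lower fence = Q1 − 1.5·IQR = 16.10 − 15.60 = 0.50.
Upper fence = Q3 + 1.5·IQR = 26.50 + 15.60 = 42.10.
50.3 > 42.10 → outlier.
71.0 > 42.10 → outlier.
All remaining values lie within [0.50, 42.10].

50.3, 71.0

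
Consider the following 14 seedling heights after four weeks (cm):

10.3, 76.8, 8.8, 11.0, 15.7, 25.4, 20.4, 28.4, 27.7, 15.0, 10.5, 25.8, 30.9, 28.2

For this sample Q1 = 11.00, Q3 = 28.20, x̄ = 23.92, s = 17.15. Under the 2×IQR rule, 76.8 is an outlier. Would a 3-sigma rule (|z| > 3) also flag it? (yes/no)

yes

z = (76.8 − 23.92) / 17.15 = 3.08.
|z| = 3.08 > 3.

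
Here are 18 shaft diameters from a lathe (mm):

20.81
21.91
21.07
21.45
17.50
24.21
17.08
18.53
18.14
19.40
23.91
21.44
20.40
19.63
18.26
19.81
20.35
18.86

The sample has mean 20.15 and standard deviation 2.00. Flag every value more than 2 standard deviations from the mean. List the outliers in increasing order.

Cutoffs at x̄ ± 2s: 20.15 ± 2·2.00 = [16.15, 24.15].
24.21: z = 2.03, |z| > 2 → outlier.
Every other value lies within [16.15, 24.15].

24.21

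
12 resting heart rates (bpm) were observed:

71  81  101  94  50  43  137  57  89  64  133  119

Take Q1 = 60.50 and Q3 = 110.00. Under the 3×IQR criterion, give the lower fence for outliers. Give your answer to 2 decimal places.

-88.00

IQR = Q3 − Q1 = 110.00 − 60.50 = 49.50.
Lower fence = Q1 − 3·IQR = 60.50 − 148.50 = -88.00.
Upper fence = Q3 + 3·IQR = 110.00 + 148.50 = 258.50.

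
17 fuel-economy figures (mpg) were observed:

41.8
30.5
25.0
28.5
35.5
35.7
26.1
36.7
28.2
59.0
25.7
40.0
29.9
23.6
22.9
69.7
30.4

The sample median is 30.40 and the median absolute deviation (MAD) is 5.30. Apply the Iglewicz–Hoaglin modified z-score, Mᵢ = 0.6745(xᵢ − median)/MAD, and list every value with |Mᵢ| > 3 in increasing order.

59.0, 69.7

|Mᵢ| > 3 ⇔ |xᵢ − 30.40| > 3·5.30/0.6745 = 23.57.
So outliers lie outside [6.83, 53.97].
59.0: M = 3.64 → outlier.
69.7: M = 5.00 → outlier.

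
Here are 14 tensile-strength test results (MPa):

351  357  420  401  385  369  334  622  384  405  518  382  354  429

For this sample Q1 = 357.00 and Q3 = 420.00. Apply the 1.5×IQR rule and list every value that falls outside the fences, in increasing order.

IQR = Q3 − Q1 = 420.00 − 357.00 = 63.00.
Lower fence = Q1 − 1.5·IQR = 357.00 − 94.50 = 262.50.
Upper fence = Q3 + 1.5·IQR = 420.00 + 94.50 = 514.50.
518 > 514.50 → outlier.
622 > 514.50 → outlier.
All remaining values lie within [262.50, 514.50].

518, 622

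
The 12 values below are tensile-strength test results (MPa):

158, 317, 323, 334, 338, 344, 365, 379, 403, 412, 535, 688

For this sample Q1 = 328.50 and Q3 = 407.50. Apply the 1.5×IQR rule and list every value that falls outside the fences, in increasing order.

158, 535, 688

IQR = Q3 − Q1 = 407.50 − 328.50 = 79.00.
Lower fence = Q1 − 1.5·IQR = 328.50 − 118.50 = 210.00.
Upper fence = Q3 + 1.5·IQR = 407.50 + 118.50 = 526.00.
158 < 210.00 → outlier.
535 > 526.00 → outlier.
688 > 526.00 → outlier.
All remaining values lie within [210.00, 526.00].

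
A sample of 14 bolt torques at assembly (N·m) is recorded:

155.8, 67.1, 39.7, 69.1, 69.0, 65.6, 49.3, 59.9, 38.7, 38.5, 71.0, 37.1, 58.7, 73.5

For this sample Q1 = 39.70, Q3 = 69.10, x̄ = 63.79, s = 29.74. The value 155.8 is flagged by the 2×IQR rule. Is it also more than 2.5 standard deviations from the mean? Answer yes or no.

z = (155.8 − 63.79) / 29.74 = 3.09.
|z| = 3.09 > 2.5.

yes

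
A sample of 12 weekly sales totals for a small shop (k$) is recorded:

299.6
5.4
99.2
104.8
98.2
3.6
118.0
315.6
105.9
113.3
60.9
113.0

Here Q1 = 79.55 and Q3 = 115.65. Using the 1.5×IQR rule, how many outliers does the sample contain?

IQR = 36.10; fences at 79.55 − 54.15 = 25.40 and 115.65 + 54.15 = 169.80.
Outside the cutoffs: 3.6, 5.4, 299.6, 315.6.

4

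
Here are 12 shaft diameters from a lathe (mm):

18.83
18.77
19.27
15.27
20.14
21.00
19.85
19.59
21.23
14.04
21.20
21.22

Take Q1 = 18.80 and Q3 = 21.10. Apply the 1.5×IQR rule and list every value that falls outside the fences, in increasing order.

IQR = Q3 − Q1 = 21.10 − 18.80 = 2.30.
Lower fence = Q1 − 1.5·IQR = 18.80 − 3.45 = 15.35.
Upper fence = Q3 + 1.5·IQR = 21.10 + 3.45 = 24.55.
14.04 < 15.35 → outlier.
15.27 < 15.35 → outlier.
All remaining values lie within [15.35, 24.55].

14.04, 15.27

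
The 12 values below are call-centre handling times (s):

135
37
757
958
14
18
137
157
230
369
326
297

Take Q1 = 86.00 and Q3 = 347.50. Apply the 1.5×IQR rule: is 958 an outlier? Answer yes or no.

IQR = Q3 − Q1 = 347.50 − 86.00 = 261.50.
Lower fence = Q1 − 1.5·IQR = 86.00 − 392.25 = -306.25.
Upper fence = Q3 + 1.5·IQR = 347.50 + 392.25 = 739.75.
958 lies above the upper fence.

yes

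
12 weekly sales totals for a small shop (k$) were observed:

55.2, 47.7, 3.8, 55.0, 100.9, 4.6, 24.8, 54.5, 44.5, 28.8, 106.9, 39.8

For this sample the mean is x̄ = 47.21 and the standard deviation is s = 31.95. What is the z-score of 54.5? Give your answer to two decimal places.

z = (54.5 − 47.21) / 31.95 = 0.23.

0.23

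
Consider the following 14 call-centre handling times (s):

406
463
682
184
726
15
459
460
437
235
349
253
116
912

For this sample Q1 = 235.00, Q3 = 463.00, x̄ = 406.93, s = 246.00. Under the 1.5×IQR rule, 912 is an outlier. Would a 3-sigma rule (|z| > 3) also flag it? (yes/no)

z = (912 − 406.93) / 246.00 = 2.05.
|z| = 2.05 ≤ 3.

no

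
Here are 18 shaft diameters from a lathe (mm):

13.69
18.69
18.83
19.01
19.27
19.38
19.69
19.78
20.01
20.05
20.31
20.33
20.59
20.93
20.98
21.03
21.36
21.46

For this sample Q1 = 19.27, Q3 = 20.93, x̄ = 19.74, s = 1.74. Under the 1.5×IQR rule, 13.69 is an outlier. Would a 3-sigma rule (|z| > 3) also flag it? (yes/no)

z = (13.69 − 19.74) / 1.74 = -3.48.
|z| = 3.48 > 3.

yes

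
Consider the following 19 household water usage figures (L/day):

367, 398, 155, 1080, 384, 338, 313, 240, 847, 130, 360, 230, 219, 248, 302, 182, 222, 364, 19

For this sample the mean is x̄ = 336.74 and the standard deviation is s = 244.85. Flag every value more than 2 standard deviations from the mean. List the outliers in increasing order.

Cutoffs at x̄ ± 2s: 336.74 ± 2·244.85 = [-152.96, 826.44].
847: z = 2.08, |z| > 2 → outlier.
1080: z = 3.04, |z| > 2 → outlier.
Every other value lies within [-152.96, 826.44].

847, 1080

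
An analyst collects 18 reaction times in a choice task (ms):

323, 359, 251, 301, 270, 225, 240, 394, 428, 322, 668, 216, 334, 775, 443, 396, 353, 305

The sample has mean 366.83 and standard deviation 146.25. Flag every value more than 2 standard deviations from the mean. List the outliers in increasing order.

Cutoffs at x̄ ± 2s: 366.83 ± 2·146.25 = [74.33, 659.33].
668: z = 2.06, |z| > 2 → outlier.
775: z = 2.79, |z| > 2 → outlier.
Every other value lies within [74.33, 659.33].

668, 775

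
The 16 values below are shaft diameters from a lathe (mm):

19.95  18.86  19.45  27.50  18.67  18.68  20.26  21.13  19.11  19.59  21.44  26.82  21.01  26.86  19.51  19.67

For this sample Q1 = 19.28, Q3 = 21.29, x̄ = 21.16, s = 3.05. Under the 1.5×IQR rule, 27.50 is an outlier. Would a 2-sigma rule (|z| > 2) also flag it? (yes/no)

yes

z = (27.50 − 21.16) / 3.05 = 2.08.
|z| = 2.08 > 2.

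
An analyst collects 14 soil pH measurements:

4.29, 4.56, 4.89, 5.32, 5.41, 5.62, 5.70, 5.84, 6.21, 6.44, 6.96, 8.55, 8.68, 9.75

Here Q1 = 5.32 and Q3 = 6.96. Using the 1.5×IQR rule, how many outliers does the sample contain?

IQR = 1.64; fences at 5.32 − 2.46 = 2.86 and 6.96 + 2.46 = 9.42.
Outside the cutoffs: 9.75.

1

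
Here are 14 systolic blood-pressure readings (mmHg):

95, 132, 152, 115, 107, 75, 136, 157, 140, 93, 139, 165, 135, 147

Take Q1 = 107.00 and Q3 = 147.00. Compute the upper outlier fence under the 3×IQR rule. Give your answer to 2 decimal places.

IQR = Q3 − Q1 = 147.00 − 107.00 = 40.00.
Lower fence = Q1 − 3·IQR = 107.00 − 120.00 = -13.00.
Upper fence = Q3 + 3·IQR = 147.00 + 120.00 = 267.00.

267.00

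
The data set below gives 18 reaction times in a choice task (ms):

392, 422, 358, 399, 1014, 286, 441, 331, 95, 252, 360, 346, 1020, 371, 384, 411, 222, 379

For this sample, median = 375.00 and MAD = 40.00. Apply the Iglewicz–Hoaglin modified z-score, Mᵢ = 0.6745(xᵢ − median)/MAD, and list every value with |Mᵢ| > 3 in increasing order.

|Mᵢ| > 3 ⇔ |xᵢ − 375.00| > 3·40.00/0.6745 = 177.91.
So outliers lie outside [197.09, 552.91].
95: M = -4.72 → outlier.
1014: M = 10.78 → outlier.
1020: M = 10.88 → outlier.

95, 1014, 1020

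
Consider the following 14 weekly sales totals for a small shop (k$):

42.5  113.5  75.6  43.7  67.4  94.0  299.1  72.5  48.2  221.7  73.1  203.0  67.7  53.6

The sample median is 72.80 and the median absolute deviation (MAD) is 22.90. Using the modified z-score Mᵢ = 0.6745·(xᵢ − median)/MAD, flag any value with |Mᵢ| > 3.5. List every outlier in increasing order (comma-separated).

|Mᵢ| > 3.5 ⇔ |xᵢ − 72.80| > 3.5·22.90/0.6745 = 118.83.
So outliers lie outside [-46.03, 191.63].
203.0: M = 3.83 → outlier.
221.7: M = 4.39 → outlier.
299.1: M = 6.67 → outlier.

203.0, 221.7, 299.1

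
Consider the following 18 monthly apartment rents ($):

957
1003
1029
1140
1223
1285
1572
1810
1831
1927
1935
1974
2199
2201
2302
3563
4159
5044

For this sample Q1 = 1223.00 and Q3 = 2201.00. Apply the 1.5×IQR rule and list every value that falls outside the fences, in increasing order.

IQR = Q3 − Q1 = 2201.00 − 1223.00 = 978.00.
Lower fence = Q1 − 1.5·IQR = 1223.00 − 1467.00 = -244.00.
Upper fence = Q3 + 1.5·IQR = 2201.00 + 1467.00 = 3668.00.
4159 > 3668.00 → outlier.
5044 > 3668.00 → outlier.
All remaining values lie within [-244.00, 3668.00].

4159, 5044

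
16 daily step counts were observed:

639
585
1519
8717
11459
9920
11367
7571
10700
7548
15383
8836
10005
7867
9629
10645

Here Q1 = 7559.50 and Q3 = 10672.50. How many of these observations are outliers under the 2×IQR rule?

IQR = 3113.00; fences at 7559.50 − 6226.00 = 1333.50 and 10672.50 + 6226.00 = 16898.50.
Outside the cutoffs: 585, 639.

2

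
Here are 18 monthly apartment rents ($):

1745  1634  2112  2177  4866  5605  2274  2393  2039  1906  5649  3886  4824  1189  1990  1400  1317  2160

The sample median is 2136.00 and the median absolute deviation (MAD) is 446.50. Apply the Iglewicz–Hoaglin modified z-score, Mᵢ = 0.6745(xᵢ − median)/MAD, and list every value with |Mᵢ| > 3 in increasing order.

4824, 4866, 5605, 5649

|Mᵢ| > 3 ⇔ |xᵢ − 2136.00| > 3·446.50/0.6745 = 1985.92.
So outliers lie outside [150.08, 4121.92].
4824: M = 4.06 → outlier.
4866: M = 4.12 → outlier.
5605: M = 5.24 → outlier.
5649: M = 5.31 → outlier.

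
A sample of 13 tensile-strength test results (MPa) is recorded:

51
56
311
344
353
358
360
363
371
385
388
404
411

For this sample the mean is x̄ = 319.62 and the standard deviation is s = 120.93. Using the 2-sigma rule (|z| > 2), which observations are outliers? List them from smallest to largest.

51, 56

Cutoffs at x̄ ± 2s: 319.62 ± 2·120.93 = [77.76, 561.48].
51: z = -2.22, |z| > 2 → outlier.
56: z = -2.18, |z| > 2 → outlier.
Every other value lies within [77.76, 561.48].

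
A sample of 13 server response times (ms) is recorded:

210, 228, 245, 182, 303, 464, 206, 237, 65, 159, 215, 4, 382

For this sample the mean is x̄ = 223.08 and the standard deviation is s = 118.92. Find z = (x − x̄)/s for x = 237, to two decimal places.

z = (237 − 223.08) / 118.92 = 0.12.

0.12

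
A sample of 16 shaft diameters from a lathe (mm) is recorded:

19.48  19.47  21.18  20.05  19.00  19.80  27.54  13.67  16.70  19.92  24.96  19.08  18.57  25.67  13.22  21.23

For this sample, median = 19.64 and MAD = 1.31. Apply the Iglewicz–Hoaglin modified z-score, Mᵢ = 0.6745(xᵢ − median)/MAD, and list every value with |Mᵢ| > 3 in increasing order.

|Mᵢ| > 3 ⇔ |xᵢ − 19.64| > 3·1.31/0.6745 = 5.83.
So outliers lie outside [13.81, 25.47].
13.22: M = -3.31 → outlier.
13.67: M = -3.07 → outlier.
25.67: M = 3.10 → outlier.
27.54: M = 4.07 → outlier.

13.22, 13.67, 25.67, 27.54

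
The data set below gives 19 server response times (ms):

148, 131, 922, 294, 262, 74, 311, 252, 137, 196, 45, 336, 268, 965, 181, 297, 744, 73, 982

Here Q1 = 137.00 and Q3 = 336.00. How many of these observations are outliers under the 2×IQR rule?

IQR = 199.00; fences at 137.00 − 398.00 = -261.00 and 336.00 + 398.00 = 734.00.
Outside the cutoffs: 744, 922, 965, 982.

4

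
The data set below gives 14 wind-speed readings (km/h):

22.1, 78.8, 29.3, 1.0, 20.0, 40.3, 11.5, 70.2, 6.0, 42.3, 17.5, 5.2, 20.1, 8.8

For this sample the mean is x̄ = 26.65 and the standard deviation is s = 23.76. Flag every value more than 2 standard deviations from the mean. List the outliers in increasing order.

78.8

Cutoffs at x̄ ± 2s: 26.65 ± 2·23.76 = [-20.87, 74.17].
78.8: z = 2.19, |z| > 2 → outlier.
Every other value lies within [-20.87, 74.17].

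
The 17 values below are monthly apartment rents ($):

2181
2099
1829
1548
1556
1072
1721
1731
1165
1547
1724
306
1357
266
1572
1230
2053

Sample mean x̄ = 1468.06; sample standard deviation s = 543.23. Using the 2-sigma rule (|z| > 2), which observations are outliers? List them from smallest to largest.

Cutoffs at x̄ ± 2s: 1468.06 ± 2·543.23 = [381.60, 2554.52].
266: z = -2.21, |z| > 2 → outlier.
306: z = -2.14, |z| > 2 → outlier.
Every other value lies within [381.60, 2554.52].

266, 306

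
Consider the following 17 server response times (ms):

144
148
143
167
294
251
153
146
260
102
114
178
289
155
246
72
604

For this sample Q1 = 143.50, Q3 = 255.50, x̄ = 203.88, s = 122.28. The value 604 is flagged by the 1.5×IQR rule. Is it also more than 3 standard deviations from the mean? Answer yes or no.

yes

z = (604 − 203.88) / 122.28 = 3.27.
|z| = 3.27 > 3.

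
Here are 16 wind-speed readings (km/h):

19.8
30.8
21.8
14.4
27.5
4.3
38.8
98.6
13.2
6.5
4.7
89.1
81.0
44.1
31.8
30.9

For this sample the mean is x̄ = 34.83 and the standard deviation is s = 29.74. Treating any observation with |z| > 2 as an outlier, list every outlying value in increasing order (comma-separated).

98.6

Cutoffs at x̄ ± 2s: 34.83 ± 2·29.74 = [-24.65, 94.31].
98.6: z = 2.14, |z| > 2 → outlier.
Every other value lies within [-24.65, 94.31].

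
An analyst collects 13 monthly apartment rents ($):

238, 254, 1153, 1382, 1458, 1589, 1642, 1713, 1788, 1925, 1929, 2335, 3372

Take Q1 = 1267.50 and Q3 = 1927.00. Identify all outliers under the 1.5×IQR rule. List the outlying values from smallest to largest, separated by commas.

IQR = Q3 − Q1 = 1927.00 − 1267.50 = 659.50.
Lower fence = Q1 − 1.5·IQR = 1267.50 − 989.25 = 278.25.
Upper fence = Q3 + 1.5·IQR = 1927.00 + 989.25 = 2916.25.
238 < 278.25 → outlier.
254 < 278.25 → outlier.
3372 > 2916.25 → outlier.
All remaining values lie within [278.25, 2916.25].

238, 254, 3372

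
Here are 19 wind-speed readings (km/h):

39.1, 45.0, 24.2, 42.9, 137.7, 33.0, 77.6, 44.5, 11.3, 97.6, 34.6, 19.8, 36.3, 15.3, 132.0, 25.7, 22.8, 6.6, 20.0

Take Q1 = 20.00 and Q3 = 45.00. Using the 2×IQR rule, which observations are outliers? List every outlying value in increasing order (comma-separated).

IQR = Q3 − Q1 = 45.00 − 20.00 = 25.00.
Lower fence = Q1 − 2·IQR = 20.00 − 50.00 = -30.00.
Upper fence = Q3 + 2·IQR = 45.00 + 50.00 = 95.00.
97.6 > 95.00 → outlier.
132.0 > 95.00 → outlier.
137.7 > 95.00 → outlier.
All remaining values lie within [-30.00, 95.00].

97.6, 132.0, 137.7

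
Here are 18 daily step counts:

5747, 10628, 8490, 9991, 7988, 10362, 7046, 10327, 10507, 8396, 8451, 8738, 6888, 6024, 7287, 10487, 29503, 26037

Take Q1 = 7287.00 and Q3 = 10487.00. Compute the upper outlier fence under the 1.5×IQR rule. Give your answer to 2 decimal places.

15287.00

IQR = Q3 − Q1 = 10487.00 − 7287.00 = 3200.00.
Lower fence = Q1 − 1.5·IQR = 7287.00 − 4800.00 = 2487.00.
Upper fence = Q3 + 1.5·IQR = 10487.00 + 4800.00 = 15287.00.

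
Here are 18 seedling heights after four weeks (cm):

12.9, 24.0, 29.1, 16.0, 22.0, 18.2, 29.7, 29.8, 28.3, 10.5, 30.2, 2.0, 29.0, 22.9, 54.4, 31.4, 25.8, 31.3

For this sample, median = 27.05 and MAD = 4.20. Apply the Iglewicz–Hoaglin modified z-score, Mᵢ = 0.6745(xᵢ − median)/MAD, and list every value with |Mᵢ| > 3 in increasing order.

2.0, 54.4

|Mᵢ| > 3 ⇔ |xᵢ − 27.05| > 3·4.20/0.6745 = 18.68.
So outliers lie outside [8.37, 45.73].
2.0: M = -4.02 → outlier.
54.4: M = 4.39 → outlier.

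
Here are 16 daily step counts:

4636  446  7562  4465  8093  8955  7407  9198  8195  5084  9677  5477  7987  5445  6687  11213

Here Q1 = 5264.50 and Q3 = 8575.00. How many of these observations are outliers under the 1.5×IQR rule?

IQR = 3310.50; fences at 5264.50 − 4965.75 = 298.75 and 8575.00 + 4965.75 = 13540.75.
Every value lies within the cutoffs.

0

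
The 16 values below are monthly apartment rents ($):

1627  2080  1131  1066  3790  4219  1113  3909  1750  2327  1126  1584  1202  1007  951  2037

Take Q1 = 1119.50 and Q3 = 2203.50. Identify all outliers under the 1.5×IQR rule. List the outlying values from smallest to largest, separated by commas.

3909, 4219

IQR = Q3 − Q1 = 2203.50 − 1119.50 = 1084.00.
Lower fence = Q1 − 1.5·IQR = 1119.50 − 1626.00 = -506.50.
Upper fence = Q3 + 1.5·IQR = 2203.50 + 1626.00 = 3829.50.
3909 > 3829.50 → outlier.
4219 > 3829.50 → outlier.
All remaining values lie within [-506.50, 3829.50].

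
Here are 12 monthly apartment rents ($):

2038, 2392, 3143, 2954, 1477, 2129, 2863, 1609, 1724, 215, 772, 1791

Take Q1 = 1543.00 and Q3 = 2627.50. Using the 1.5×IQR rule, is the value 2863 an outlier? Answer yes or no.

IQR = Q3 − Q1 = 2627.50 − 1543.00 = 1084.50.
Lower fence = Q1 − 1.5·IQR = 1543.00 − 1626.75 = -83.75.
Upper fence = Q3 + 1.5·IQR = 2627.50 + 1626.75 = 4254.25.
2863 lies within [-83.75, 4254.25].

no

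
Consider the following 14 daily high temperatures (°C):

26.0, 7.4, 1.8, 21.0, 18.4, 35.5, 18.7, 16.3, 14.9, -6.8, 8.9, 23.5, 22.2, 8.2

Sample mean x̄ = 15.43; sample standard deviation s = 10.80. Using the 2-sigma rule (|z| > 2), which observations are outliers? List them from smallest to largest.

-6.8

Cutoffs at x̄ ± 2s: 15.43 ± 2·10.80 = [-6.17, 37.03].
-6.8: z = -2.06, |z| > 2 → outlier.
Every other value lies within [-6.17, 37.03].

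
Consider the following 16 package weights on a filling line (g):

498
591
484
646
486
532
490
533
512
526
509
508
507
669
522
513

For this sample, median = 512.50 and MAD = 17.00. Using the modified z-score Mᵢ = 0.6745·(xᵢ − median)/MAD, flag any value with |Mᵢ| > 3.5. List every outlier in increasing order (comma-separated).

646, 669

|Mᵢ| > 3.5 ⇔ |xᵢ − 512.50| > 3.5·17.00/0.6745 = 88.21.
So outliers lie outside [424.29, 600.71].
646: M = 5.30 → outlier.
669: M = 6.21 → outlier.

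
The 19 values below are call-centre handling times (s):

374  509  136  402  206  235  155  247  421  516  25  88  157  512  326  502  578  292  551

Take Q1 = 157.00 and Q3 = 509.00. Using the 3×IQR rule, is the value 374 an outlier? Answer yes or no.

IQR = Q3 − Q1 = 509.00 − 157.00 = 352.00.
Lower fence = Q1 − 3·IQR = 157.00 − 1056.00 = -899.00.
Upper fence = Q3 + 3·IQR = 509.00 + 1056.00 = 1565.00.
374 lies within [-899.00, 1565.00].

no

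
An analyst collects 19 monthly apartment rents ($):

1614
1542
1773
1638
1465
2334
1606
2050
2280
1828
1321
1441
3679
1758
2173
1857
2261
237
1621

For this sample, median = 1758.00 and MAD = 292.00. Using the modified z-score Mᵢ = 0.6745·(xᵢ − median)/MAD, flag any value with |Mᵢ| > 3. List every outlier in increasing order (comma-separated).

|Mᵢ| > 3 ⇔ |xᵢ − 1758.00| > 3·292.00/0.6745 = 1298.74.
So outliers lie outside [459.26, 3056.74].
237: M = -3.51 → outlier.
3679: M = 4.44 → outlier.

237, 3679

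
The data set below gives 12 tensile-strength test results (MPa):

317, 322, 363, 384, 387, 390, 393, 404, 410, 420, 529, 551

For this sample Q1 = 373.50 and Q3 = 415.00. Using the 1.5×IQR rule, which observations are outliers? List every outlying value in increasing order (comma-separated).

529, 551

IQR = Q3 − Q1 = 415.00 − 373.50 = 41.50.
Lower fence = Q1 − 1.5·IQR = 373.50 − 62.25 = 311.25.
Upper fence = Q3 + 1.5·IQR = 415.00 + 62.25 = 477.25.
529 > 477.25 → outlier.
551 > 477.25 → outlier.
All remaining values lie within [311.25, 477.25].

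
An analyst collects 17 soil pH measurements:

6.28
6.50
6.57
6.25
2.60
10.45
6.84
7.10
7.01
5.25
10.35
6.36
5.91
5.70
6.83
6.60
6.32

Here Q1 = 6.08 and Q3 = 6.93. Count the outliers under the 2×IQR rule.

IQR = 0.85; fences at 6.08 − 1.70 = 4.38 and 6.93 + 1.70 = 8.63.
Outside the cutoffs: 2.60, 10.35, 10.45.

3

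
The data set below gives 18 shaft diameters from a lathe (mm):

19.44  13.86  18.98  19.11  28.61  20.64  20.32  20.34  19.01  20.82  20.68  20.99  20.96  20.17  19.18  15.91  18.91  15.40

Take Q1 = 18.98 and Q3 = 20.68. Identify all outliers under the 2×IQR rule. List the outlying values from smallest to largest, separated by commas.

13.86, 15.40, 28.61

IQR = Q3 − Q1 = 20.68 − 18.98 = 1.70.
Lower fence = Q1 − 2·IQR = 18.98 − 3.40 = 15.58.
Upper fence = Q3 + 2·IQR = 20.68 + 3.40 = 24.08.
13.86 < 15.58 → outlier.
15.40 < 15.58 → outlier.
28.61 > 24.08 → outlier.
All remaining values lie within [15.58, 24.08].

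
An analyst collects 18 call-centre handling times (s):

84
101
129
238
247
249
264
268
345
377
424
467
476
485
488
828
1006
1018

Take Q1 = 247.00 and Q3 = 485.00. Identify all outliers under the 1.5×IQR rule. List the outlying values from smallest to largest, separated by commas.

IQR = Q3 − Q1 = 485.00 − 247.00 = 238.00.
Lower fence = Q1 − 1.5·IQR = 247.00 − 357.00 = -110.00.
Upper fence = Q3 + 1.5·IQR = 485.00 + 357.00 = 842.00.
1006 > 842.00 → outlier.
1018 > 842.00 → outlier.
All remaining values lie within [-110.00, 842.00].

1006, 1018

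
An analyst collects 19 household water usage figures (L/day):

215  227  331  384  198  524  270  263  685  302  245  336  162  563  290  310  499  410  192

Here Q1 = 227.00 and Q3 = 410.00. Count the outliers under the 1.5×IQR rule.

1

IQR = 183.00; fences at 227.00 − 274.50 = -47.50 and 410.00 + 274.50 = 684.50.
Outside the cutoffs: 685.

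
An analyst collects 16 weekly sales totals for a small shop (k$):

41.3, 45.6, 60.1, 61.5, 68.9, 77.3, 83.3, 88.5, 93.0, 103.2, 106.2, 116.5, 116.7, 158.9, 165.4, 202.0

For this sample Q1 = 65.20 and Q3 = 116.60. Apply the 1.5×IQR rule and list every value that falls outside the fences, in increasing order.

202.0

IQR = Q3 − Q1 = 116.60 − 65.20 = 51.40.
Lower fence = Q1 − 1.5·IQR = 65.20 − 77.10 = -11.90.
Upper fence = Q3 + 1.5·IQR = 116.60 + 77.10 = 193.70.
202.0 > 193.70 → outlier.
All remaining values lie within [-11.90, 193.70].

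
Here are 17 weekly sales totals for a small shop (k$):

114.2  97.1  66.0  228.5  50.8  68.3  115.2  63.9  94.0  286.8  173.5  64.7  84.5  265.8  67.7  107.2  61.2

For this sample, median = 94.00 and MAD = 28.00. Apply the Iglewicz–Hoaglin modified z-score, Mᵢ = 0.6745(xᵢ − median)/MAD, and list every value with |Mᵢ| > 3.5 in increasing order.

265.8, 286.8

|Mᵢ| > 3.5 ⇔ |xᵢ − 94.00| > 3.5·28.00/0.6745 = 145.29.
So outliers lie outside [-51.29, 239.29].
265.8: M = 4.14 → outlier.
286.8: M = 4.64 → outlier.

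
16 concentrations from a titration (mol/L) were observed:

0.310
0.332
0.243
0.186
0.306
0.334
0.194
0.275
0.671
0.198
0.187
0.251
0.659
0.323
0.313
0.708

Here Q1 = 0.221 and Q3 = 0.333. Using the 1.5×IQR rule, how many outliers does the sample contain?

3

IQR = 0.112; fences at 0.221 − 0.168 = 0.053 and 0.333 + 0.168 = 0.501.
Outside the cutoffs: 0.659, 0.671, 0.708.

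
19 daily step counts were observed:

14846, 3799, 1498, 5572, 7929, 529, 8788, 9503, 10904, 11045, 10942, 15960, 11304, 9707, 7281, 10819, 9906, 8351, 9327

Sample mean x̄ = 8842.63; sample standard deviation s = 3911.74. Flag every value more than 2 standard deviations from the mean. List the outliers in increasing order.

529

Cutoffs at x̄ ± 2s: 8842.63 ± 2·3911.74 = [1019.15, 16666.11].
529: z = -2.13, |z| > 2 → outlier.
Every other value lies within [1019.15, 16666.11].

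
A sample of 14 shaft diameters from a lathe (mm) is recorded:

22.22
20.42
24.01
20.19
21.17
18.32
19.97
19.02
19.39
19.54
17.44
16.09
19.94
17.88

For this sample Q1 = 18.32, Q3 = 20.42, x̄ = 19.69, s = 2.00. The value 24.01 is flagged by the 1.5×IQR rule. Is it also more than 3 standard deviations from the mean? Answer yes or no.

z = (24.01 − 19.69) / 2.00 = 2.16.
|z| = 2.16 ≤ 3.

no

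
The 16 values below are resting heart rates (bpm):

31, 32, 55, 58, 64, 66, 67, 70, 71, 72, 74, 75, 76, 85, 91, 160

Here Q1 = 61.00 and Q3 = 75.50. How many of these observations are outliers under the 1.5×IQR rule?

IQR = 14.50; fences at 61.00 − 21.75 = 39.25 and 75.50 + 21.75 = 97.25.
Outside the cutoffs: 31, 32, 160.

3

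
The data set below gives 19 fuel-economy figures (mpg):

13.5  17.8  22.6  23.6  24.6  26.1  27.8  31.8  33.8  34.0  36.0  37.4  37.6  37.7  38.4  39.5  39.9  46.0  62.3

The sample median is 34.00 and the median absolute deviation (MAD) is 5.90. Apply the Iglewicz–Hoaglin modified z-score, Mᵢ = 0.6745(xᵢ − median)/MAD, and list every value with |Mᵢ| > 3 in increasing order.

62.3

|Mᵢ| > 3 ⇔ |xᵢ − 34.00| > 3·5.90/0.6745 = 26.24.
So outliers lie outside [7.76, 60.24].
62.3: M = 3.24 → outlier.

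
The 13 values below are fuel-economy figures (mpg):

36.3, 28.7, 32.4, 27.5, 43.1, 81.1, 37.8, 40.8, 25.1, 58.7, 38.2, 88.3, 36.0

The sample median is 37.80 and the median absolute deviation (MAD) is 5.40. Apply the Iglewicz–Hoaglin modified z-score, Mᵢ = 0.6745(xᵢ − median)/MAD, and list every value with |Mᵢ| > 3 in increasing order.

81.1, 88.3

|Mᵢ| > 3 ⇔ |xᵢ − 37.80| > 3·5.40/0.6745 = 24.02.
So outliers lie outside [13.78, 61.82].
81.1: M = 5.41 → outlier.
88.3: M = 6.31 → outlier.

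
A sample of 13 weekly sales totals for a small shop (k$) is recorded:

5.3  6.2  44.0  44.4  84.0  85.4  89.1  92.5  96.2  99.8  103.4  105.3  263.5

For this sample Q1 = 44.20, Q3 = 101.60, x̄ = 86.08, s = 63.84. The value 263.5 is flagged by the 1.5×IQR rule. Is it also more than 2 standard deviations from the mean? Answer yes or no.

z = (263.5 − 86.08) / 63.84 = 2.78.
|z| = 2.78 > 2.

yes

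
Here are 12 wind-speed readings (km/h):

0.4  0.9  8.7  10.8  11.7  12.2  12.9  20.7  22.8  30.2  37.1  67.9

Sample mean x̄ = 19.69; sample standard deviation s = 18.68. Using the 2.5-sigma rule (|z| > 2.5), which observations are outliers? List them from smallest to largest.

Cutoffs at x̄ ± 2.5s: 19.69 ± 2.5·18.68 = [-27.01, 66.39].
67.9: z = 2.58, |z| > 2.5 → outlier.
Every other value lies within [-27.01, 66.39].

67.9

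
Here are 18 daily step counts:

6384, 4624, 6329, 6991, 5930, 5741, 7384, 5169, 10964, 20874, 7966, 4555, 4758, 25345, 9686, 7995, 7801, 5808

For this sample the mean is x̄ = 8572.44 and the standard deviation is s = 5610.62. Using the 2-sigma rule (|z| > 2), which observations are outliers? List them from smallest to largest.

Cutoffs at x̄ ± 2s: 8572.44 ± 2·5610.62 = [-2648.80, 19793.68].
20874: z = 2.19, |z| > 2 → outlier.
25345: z = 2.99, |z| > 2 → outlier.
Every other value lies within [-2648.80, 19793.68].

20874, 25345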